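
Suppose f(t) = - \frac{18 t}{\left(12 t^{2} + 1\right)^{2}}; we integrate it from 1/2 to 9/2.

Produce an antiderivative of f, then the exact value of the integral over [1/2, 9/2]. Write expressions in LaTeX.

f matches the chain-rule pattern g'(h)*h' with inner function h(t) = 4 t^{2} + \frac{1}{3}; substituting u = h(t) collapses the integral.
F(t) = \frac{3}{48 t^{2} + 4} is an antiderivative of f.
Check: d/dt[\frac{3}{48 t^{2} + 4}] = - \frac{18 t}{144 t^{4} + 24 t^{2} + 1}, which equals f(t).
F(9/2) = \frac{3}{976}; F(1/2) = \frac{3}{16}.
Integral = F(9/2) - F(1/2) = - \frac{45}{244}.

Antiderivative: F(t) = \frac{3}{48 t^{2} + 4}; value = - \frac{45}{244}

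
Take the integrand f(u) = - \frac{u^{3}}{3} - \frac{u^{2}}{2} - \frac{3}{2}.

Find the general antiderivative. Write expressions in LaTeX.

F(u) = - \frac{u^{4}}{12} - \frac{u^{3}}{6} - \frac{3 u}{2} + C

Integrate term by term and add the pieces.
Check: d/du[- \frac{u^{4}}{12} - \frac{u^{3}}{6} - \frac{3 u}{2}] = - \frac{u^{3}}{3} - \frac{u^{2}}{2} - \frac{3}{2} = f(u).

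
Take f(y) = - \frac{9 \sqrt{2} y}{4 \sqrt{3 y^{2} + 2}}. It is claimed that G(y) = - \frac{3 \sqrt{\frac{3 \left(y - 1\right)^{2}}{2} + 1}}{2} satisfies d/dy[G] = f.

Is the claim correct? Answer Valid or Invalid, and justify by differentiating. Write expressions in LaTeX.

Invalid: d/dy[G] - f = \frac{- 9 \sqrt{2} y \sqrt{3 y^{2} + 2} + 9 \sqrt{2} y \sqrt{3 y^{2} - 6 y + 5} + 9 \sqrt{2} \sqrt{3 y^{2} + 2}}{4 \sqrt{3 y^{2} + 2} \sqrt{3 y^{2} - 6 y + 5}}, which is not 0.

d/dy[G] = \frac{- 9 \sqrt{2} y + 9 \sqrt{2}}{4 \sqrt{3 y^{2} - 6 y + 5}}
d/dy[G] - f(y) = \frac{- 9 \sqrt{2} y \sqrt{3 y^{2} + 2} + 9 \sqrt{2} y \sqrt{3 y^{2} - 6 y + 5} + 9 \sqrt{2} \sqrt{3 y^{2} + 2}}{4 \sqrt{3 y^{2} + 2} \sqrt{3 y^{2} - 6 y + 5}} != 0.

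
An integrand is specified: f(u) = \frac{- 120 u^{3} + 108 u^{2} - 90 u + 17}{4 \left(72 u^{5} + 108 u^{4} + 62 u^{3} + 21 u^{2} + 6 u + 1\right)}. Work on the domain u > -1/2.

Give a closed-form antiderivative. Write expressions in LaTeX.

An antiderivative is F(u) = \frac{- 20 u^{2} \operatorname{atan}{\left(3 u \right)} - 20 u \operatorname{atan}{\left(3 u \right)} - 5 \operatorname{atan}{\left(3 u \right)} - 8}{16 u^{2} + 16 u + 4}.

For F(u) to be correct the identity F'(u) - f(u) = 0 must hold.
Check: d/du[\frac{- 20 u^{2} \operatorname{atan}{\left(3 u \right)} - 20 u \operatorname{atan}{\left(3 u \right)} - 5 \operatorname{atan}{\left(3 u \right)} - 8}{16 u^{2} + 16 u + 4}] = \frac{- 120 u^{3} + 108 u^{2} - 90 u + 17}{288 u^{5} + 432 u^{4} + 248 u^{3} + 84 u^{2} + 24 u + 4}, which equals f(u).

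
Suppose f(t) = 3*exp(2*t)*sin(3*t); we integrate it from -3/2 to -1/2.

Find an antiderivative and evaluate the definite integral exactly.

Any candidate F(t) must reproduce f(t) exactly when differentiated.
F(t) = 6*exp(2*t)*sin(3*t)/13 - 9*exp(2*t)*cos(3*t)/13 is an antiderivative of f.
Check: d/dt[6*exp(2*t)*sin(3*t)/13 - 9*exp(2*t)*cos(3*t)/13] = 3*exp(2*t)*sin(3*t) = f(t).
F(-1/2) = -6*exp(-1)*sin(3/2)/13 - 9*exp(-1)*cos(3/2)/13; F(-3/2) = -9*exp(-3)*cos(9/2)/13 - 6*exp(-3)*sin(9/2)/13.
Integral = F(-1/2) - F(-3/2) = -6*exp(-1)*sin(3/2)/13 + 6*exp(-3)*sin(9/2)/13 - 9*exp(-1)*cos(3/2)/13 + 9*exp(-3)*cos(9/2)/13.

Antiderivative: F(t) = 6*exp(2*t)*sin(3*t)/13 - 9*exp(2*t)*cos(3*t)/13; value = -6*exp(-1)*sin(3/2)/13 + 6*exp(-3)*sin(9/2)/13 - 9*exp(-1)*cos(3/2)/13 + 9*exp(-3)*cos(9/2)/13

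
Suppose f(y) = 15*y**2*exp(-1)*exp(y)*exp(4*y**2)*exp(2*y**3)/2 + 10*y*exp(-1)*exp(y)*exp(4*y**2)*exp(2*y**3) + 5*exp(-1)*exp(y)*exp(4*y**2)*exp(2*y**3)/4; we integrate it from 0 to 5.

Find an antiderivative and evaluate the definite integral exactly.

f matches the chain-rule pattern g'(h)*h' with inner function h(y) = 2*y**3 + 4*y**2 + y - 1; substituting u = h(y) collapses the integral.
F(y) = 5*exp(-1)*exp(y)*exp(4*y**2)*exp(2*y**3)/4 is an antiderivative of f.
Check: d/dy[5*exp(-1)*exp(y)*exp(4*y**2)*exp(2*y**3)/4] = (30*y**2*exp(y)*exp(4*y**2)*exp(2*y**3) + 40*y*exp(y)*exp(4*y**2)*exp(2*y**3) + 5*exp(y)*exp(4*y**2)*exp(2*y**3))*exp(-1)/4, which equals f(y).
F(5) = 5*exp(354)/4; F(0) = 5*exp(-1)/4.
Integral = F(5) - F(0) = -5*exp(-1)/4 + 5*exp(354)/4.

Antiderivative: F(y) = 5*exp(-1)*exp(y)*exp(4*y**2)*exp(2*y**3)/4; value = -5*exp(-1)/4 + 5*exp(354)/4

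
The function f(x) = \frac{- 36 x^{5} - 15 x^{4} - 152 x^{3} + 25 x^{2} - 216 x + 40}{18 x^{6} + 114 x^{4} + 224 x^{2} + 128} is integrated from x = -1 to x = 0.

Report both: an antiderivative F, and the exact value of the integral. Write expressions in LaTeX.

Antiderivative: F(x) = - \frac{18 x^{2} \log{\left(\frac{3 x^{2}}{2} + \frac{3}{2} \right)} - 15 x + 48 \log{\left(\frac{3 x^{2}}{2} + \frac{3}{2} \right)} + 20}{6 \left(3 x^{2} + 8\right)}; value = - \log{\left(\frac{3}{2} \right)} + \frac{5}{44} + \log{\left(3 \right)}

Any candidate F(x) must reproduce f(x) exactly when differentiated.
F(x) = - \frac{18 x^{2} \log{\left(\frac{3 x^{2}}{2} + \frac{3}{2} \right)} - 15 x + 48 \log{\left(\frac{3 x^{2}}{2} + \frac{3}{2} \right)} + 20}{6 \left(3 x^{2} + 8\right)} is an antiderivative of f.
Check: d/dx[- \frac{18 x^{2} \log{\left(\frac{3 x^{2}}{2} + \frac{3}{2} \right)} - 15 x + 48 \log{\left(\frac{3 x^{2}}{2} + \frac{3}{2} \right)} + 20}{6 \left(3 x^{2} + 8\right)}] = \frac{- 36 x^{5} - 15 x^{4} - 152 x^{3} + 25 x^{2} - 216 x + 40}{18 x^{6} + 114 x^{4} + 224 x^{2} + 128} = f(x).
F(0) = - \frac{5}{12} - \log{\left(\frac{3}{2} \right)}; F(-1) = - \log{\left(3 \right)} - \frac{35}{66}.
Integral = F(0) - F(-1) = - \log{\left(\frac{3}{2} \right)} + \frac{5}{44} + \log{\left(3 \right)}.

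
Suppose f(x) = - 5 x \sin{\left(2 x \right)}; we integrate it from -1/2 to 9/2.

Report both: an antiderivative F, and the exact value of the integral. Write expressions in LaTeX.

Check any antiderivative F(x) by computing F'(x) and comparing it with f(x).
F(x) = \frac{5 x \cos{\left(2 x \right)}}{2} - \frac{5 \sin{\left(2 x \right)}}{4} is an antiderivative of f.
Check: d/dx[\frac{5 x \cos{\left(2 x \right)}}{2} - \frac{5 \sin{\left(2 x \right)}}{4}] = - 5 x \sin{\left(2 x \right)} = f(x).
F(9/2) = \frac{45 \cos{\left(9 \right)}}{4} - \frac{5 \sin{\left(9 \right)}}{4}; F(-1/2) = - \frac{5 \cos{\left(1 \right)}}{4} + \frac{5 \sin{\left(1 \right)}}{4}.
Integral = F(9/2) - F(-1/2) = \frac{45 \cos{\left(9 \right)}}{4} - \frac{5 \sin{\left(1 \right)}}{4} - \frac{5 \sin{\left(9 \right)}}{4} + \frac{5 \cos{\left(1 \right)}}{4}.

Antiderivative: F(x) = \frac{5 x \cos{\left(2 x \right)}}{2} - \frac{5 \sin{\left(2 x \right)}}{4}; value = \frac{45 \cos{\left(9 \right)}}{4} - \frac{5 \sin{\left(1 \right)}}{4} - \frac{5 \sin{\left(9 \right)}}{4} + \frac{5 \cos{\left(1 \right)}}{4}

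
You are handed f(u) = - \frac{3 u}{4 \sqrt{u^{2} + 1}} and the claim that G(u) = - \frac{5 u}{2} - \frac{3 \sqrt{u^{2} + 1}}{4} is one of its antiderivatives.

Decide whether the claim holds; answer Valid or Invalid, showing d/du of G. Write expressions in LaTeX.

d/du[G] = \frac{- 3 u - 10 \sqrt{u^{2} + 1}}{4 \sqrt{u^{2} + 1}}
d/du[G] - f(u) = - \frac{5}{2} != 0.

Invalid: d/du[G] - f = - \frac{5}{2}, which is not 0.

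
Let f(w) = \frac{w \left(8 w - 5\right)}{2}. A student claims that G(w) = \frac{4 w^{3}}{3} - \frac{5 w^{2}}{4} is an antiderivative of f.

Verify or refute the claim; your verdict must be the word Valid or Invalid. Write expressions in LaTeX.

d/dw[G] = 4 w^{2} - \frac{5 w}{2}
This equals f(w) exactly, so the claim holds.

Valid - the claim checks out under differentiation.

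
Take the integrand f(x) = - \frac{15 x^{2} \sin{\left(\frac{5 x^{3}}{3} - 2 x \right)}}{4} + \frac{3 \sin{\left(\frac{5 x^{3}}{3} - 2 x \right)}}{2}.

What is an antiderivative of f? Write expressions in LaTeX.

An antiderivative is F(x) = \frac{3 \cos{\left(\frac{5 x^{3}}{3} - 2 x \right)}}{4}.

f matches the chain-rule pattern g'(h)*h' with inner function h(x) = \frac{5 x^{3}}{3} - 2 x; substituting u = h(x) collapses the integral.
Check: d/dx[\frac{3 \cos{\left(\frac{5 x^{3}}{3} - 2 x \right)}}{4}] = - \frac{15 x^{2} \sin{\left(\frac{5 x^{3}}{3} - 2 x \right)}}{4} + \frac{3 \sin{\left(\frac{5 x^{3}}{3} - 2 x \right)}}{2} = f(x).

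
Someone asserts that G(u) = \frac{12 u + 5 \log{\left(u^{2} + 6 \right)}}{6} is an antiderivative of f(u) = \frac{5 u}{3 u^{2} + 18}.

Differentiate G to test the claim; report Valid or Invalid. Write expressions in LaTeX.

Invalid: d/du[G] - f = 2, which is not 0.

d/du[G] = \frac{6 u^{2} + 5 u + 36}{3 u^{2} + 18}
d/du[G] - f(u) = 2 != 0.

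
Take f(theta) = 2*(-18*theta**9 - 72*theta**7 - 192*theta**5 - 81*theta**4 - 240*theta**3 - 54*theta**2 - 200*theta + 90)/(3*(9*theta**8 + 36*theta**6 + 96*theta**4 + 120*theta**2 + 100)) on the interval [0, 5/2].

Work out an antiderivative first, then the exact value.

Antiderivative: F(theta) = -(24*theta**6 + 93*theta**4 + 170*theta**2 - 72*theta + 150)/(12*(3*theta**4 + 6*theta**2 + 10)); value = -12887/3162

A first test for any F(theta): its theta-derivative must equal f(theta) identically.
F(theta) = -(24*theta**6 + 93*theta**4 + 170*theta**2 - 72*theta + 150)/(12*(3*theta**4 + 6*theta**2 + 10)) is an antiderivative of f.
Check: d/dtheta[-(24*theta**6 + 93*theta**4 + 170*theta**2 - 72*theta + 150)/(12*(3*theta**4 + 6*theta**2 + 10))] = (-36*theta**9 - 144*theta**7 - 384*theta**5 - 162*theta**4 - 480*theta**3 - 108*theta**2 - 400*theta + 180)/(27*theta**8 + 108*theta**6 + 288*theta**4 + 360*theta**2 + 300), which equals f(theta).
F(5/2) = -33679/6324; F(0) = -5/4.
Integral = F(5/2) - F(0) = -12887/3162.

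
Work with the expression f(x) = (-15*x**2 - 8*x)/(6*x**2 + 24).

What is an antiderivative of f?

An antiderivative is F(x) = -5*x/2 - 2*log(x**2 + 4)/3 + 5*atan(x/2).

Recover f(x) by differentiating a candidate F(x); any mismatch rules it out.
Check: d/dx[-5*x/2 - 2*log(x**2 + 4)/3 + 5*atan(x/2)] = (-15*x**2 - 8*x)/(6*x**2 + 24) = f(x).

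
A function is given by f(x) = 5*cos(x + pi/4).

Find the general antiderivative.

Recover f(x) by differentiating a candidate F(x); any mismatch rules it out.
Check: d/dx[5*sin(x + pi/4)] = 5*cos(x + pi/4) = f(x).

F(x) = 5*sin(x + pi/4) + C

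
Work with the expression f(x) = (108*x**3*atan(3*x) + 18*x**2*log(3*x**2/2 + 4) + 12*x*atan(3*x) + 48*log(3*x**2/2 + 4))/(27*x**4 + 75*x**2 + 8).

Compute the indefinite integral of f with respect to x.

F(x) = 2*log(3*x**2/2 + 4)*atan(3*x) + C

f has the shape u'v + uv' for u = 2*atan(3*x) and v = log(3*x**2/2 + 4) — it is the derivative of the product u*v.
Check: d/dx[2*log(3*x**2/2 + 4)*atan(3*x)] = (108*x**3*atan(3*x) + 18*x**2*log(3*x**2/2 + 4) + 12*x*atan(3*x) + 48*log(3*x**2/2 + 4))/(27*x**4 + 75*x**2 + 8) = f(x).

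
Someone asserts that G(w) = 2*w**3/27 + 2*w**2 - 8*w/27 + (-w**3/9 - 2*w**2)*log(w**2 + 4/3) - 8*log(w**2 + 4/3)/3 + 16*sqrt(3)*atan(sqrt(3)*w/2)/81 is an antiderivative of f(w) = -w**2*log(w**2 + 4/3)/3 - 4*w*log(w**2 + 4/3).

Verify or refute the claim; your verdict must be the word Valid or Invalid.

Valid. The derivative of G reproduces f.

d/dw[G] = -w**2*log(w**2 + 4/3)/3 - 4*w*log(w**2 + 4/3)
This equals f(w) exactly, so the claim holds.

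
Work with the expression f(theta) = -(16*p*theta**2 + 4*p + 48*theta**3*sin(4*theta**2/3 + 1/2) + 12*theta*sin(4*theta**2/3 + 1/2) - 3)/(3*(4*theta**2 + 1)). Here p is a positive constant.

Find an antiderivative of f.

An antiderivative is F(theta) = -4*p*theta/3 + 3*cos(4*theta**2/3 + 1/2)/2 + atan(2*theta)/2.

A candidate is checked by its d/dtheta: the result must match f(theta).
Check: d/dtheta[-4*p*theta/3 + 3*cos(4*theta**2/3 + 1/2)/2 + atan(2*theta)/2] = (-16*p*theta**2 - 4*p - 48*theta**3*sin(4*theta**2/3 + 1/2) - 12*theta*sin(4*theta**2/3 + 1/2) + 3)/(12*theta**2 + 3), which equals f(theta).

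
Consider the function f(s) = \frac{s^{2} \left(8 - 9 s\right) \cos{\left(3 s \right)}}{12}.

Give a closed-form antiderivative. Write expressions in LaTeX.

An antiderivative is F(s) = \frac{- 81 s^{3} \sin{\left(3 s \right)} + 72 s^{2} \sin{\left(3 s \right)} - 81 s^{2} \cos{\left(3 s \right)} + 54 s \sin{\left(3 s \right)} + 48 s \cos{\left(3 s \right)} - 16 \sin{\left(3 s \right)} + 18 \cos{\left(3 s \right)}}{324}.

Any candidate F(s) must reproduce f(s) exactly when differentiated.
Check: d/ds[\frac{- 81 s^{3} \sin{\left(3 s \right)} + 72 s^{2} \sin{\left(3 s \right)} - 81 s^{2} \cos{\left(3 s \right)} + 54 s \sin{\left(3 s \right)} + 48 s \cos{\left(3 s \right)} - 16 \sin{\left(3 s \right)} + 18 \cos{\left(3 s \right)}}{324}] = - \frac{3 s^{3} \cos{\left(3 s \right)}}{4} + \frac{2 s^{2} \cos{\left(3 s \right)}}{3}, which equals f(s).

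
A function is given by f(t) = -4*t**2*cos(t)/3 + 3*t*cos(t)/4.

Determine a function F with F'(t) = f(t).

An antiderivative is F(t) = -4*t**2*sin(t)/3 + 3*t*sin(t)/4 - 8*t*cos(t)/3 + 8*sin(t)/3 + 3*cos(t)/4.

The integrand splits into summands that can be handled one at a time.
Check: d/dt[-4*t**2*sin(t)/3 + 3*t*sin(t)/4 - 8*t*cos(t)/3 + 8*sin(t)/3 + 3*cos(t)/4] = -4*t**2*cos(t)/3 + 3*t*cos(t)/4 = f(t).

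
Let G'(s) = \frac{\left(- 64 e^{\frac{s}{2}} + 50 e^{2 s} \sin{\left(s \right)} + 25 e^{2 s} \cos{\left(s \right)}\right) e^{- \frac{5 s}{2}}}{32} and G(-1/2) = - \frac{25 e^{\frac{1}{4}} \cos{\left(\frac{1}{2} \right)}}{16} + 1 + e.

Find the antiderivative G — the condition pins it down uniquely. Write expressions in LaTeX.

For G(s) to be correct, d/ds[G] must agree with the stated G'(s) identically.
A general antiderivative is e^{- 2 s} - \frac{25 e^{- \frac{s}{2}} \cos{\left(s \right)}}{16} + C.
The condition gives C = - \frac{25 e^{\frac{1}{4}} \cos{\left(\frac{1}{2} \right)}}{16} + 1 + e - (- \frac{25 e^{\frac{1}{4}} \cos{\left(\frac{1}{2} \right)}}{16} + e) = 1.
So G(s) = \frac{\left(16 e^{\frac{5 s}{2}} + 16 e^{\frac{s}{2}} - 25 e^{2 s} \cos{\left(s \right)}\right) e^{- \frac{5 s}{2}}}{16}.
Check: d/ds[\frac{\left(16 e^{\frac{5 s}{2}} + 16 e^{\frac{s}{2}} - 25 e^{2 s} \cos{\left(s \right)}\right) e^{- \frac{5 s}{2}}}{16}] = \frac{\left(- 64 e^{\frac{s}{2}} + 50 e^{2 s} \sin{\left(s \right)} + 25 e^{2 s} \cos{\left(s \right)}\right) e^{- \frac{5 s}{2}}}{32} = G'(s).

G(s) = \frac{\left(16 e^{\frac{5 s}{2}} + 16 e^{\frac{s}{2}} - 25 e^{2 s} \cos{\left(s \right)}\right) e^{- \frac{5 s}{2}}}{16}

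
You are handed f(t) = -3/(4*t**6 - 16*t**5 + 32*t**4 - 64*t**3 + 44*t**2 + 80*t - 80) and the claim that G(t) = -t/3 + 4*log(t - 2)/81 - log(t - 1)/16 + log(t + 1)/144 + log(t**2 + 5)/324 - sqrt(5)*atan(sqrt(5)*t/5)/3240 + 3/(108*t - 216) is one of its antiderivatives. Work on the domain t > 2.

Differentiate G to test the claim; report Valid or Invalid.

Invalid: d/dt[G] - f = -1/3, which is not 0.

d/dt[G] = (-4*t**6 + 16*t**5 - 32*t**4 + 64*t**3 - 44*t**2 - 80*t + 71)/(12*t**6 - 48*t**5 + 96*t**4 - 192*t**3 + 132*t**2 + 240*t - 240)
d/dt[G] - f(t) = -1/3 != 0.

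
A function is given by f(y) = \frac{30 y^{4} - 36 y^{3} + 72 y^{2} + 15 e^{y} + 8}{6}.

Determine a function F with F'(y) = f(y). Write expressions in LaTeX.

An antiderivative is F(y) = \frac{6 y^{5} - 9 y^{4} + 24 y^{3} + 8 y + 15 e^{y}}{6}.

A first test for any F(y): its y-derivative must equal f(y) identically.
Check: d/dy[\frac{6 y^{5} - 9 y^{4} + 24 y^{3} + 8 y + 15 e^{y}}{6}] = 5 y^{4} - 6 y^{3} + 12 y^{2} + \frac{5 e^{y}}{2} + \frac{4}{3}, which equals f(y).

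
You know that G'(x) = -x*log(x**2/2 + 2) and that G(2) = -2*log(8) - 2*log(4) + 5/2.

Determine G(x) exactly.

G(x) = -x**2*log(x**2/2 + 2)/2 + x**2/2 - 2*log(x**2 + 4) + 1/2

Differentiate the proposed G(x) back; it has to land on the given G'(x).
A general antiderivative is -x**2*log(x**2/2 + 2)/2 + x**2/2 - 2*log(x**2 + 4) + C.
The condition gives C = -2*log(8) - 2*log(4) + 5/2 - (-2*log(8) - 2*log(4) + 2) = 1/2.
So G(x) = -x**2*log(x**2/2 + 2)/2 + x**2/2 - 2*log(x**2 + 4) + 1/2.
Check: d/dx[-x**2*log(x**2/2 + 2)/2 + x**2/2 - 2*log(x**2 + 4) + 1/2] = -x*log(x**2/2 + 2) = G'(x).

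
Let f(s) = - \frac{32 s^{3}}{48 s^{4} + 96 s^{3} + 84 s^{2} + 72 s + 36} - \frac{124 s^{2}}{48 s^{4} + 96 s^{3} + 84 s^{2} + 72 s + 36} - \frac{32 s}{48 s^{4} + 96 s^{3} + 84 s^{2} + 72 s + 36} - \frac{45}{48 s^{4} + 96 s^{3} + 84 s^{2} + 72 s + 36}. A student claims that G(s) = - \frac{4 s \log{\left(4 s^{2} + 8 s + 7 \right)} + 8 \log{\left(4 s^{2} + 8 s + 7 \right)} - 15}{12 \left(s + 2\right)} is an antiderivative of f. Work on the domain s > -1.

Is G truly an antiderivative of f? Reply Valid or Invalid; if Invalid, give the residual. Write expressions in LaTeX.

Invalid: d/ds[G] - f = \frac{128 s^{6} + 1376 s^{5} + 4016 s^{4} + 5264 s^{3} + 3320 s^{2} + 1070 s + 561}{192 s^{8} + 1536 s^{7} + 5280 s^{6} + 10464 s^{5} + 13596 s^{4} + 12552 s^{3} + 8652 s^{2} + 4176 s + 1008}, which is not 0.

d/ds[G] = \frac{- 32 s^{3} - 220 s^{2} - 376 s - 233}{48 s^{4} + 288 s^{3} + 660 s^{2} + 720 s + 336}
d/ds[G] - f(s) = \frac{128 s^{6} + 1376 s^{5} + 4016 s^{4} + 5264 s^{3} + 3320 s^{2} + 1070 s + 561}{192 s^{8} + 1536 s^{7} + 5280 s^{6} + 10464 s^{5} + 13596 s^{4} + 12552 s^{3} + 8652 s^{2} + 4176 s + 1008} != 0.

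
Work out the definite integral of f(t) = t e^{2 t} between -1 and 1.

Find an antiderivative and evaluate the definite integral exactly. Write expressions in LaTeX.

Antiderivative: F(t) = \frac{t e^{2 t}}{2} - \frac{e^{2 t}}{4}; value = \frac{3}{4 e^{2}} + \frac{e^{2}}{4}

Recognize the product-rule pattern: f = u'v + uv' with u = \frac{t}{2} - \frac{1}{4}, v = e^{2 t}, so integration by parts undoes it.
F(t) = \frac{t e^{2 t}}{2} - \frac{e^{2 t}}{4} is an antiderivative of f.
Check: d/dt[\frac{t e^{2 t}}{2} - \frac{e^{2 t}}{4}] = t e^{2 t} = f(t).
F(1) = \frac{e^{2}}{4}; F(-1) = - \frac{3}{4 e^{2}}.
Integral = F(1) - F(-1) = \frac{3}{4 e^{2}} + \frac{e^{2}}{4}.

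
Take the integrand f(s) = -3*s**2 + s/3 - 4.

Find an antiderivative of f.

The integrand splits into summands that can be handled one at a time.
Check: d/ds[s*(-6*s**2 + s - 24)/6] = -3*s**2 + s/3 - 4 = f(s).

An antiderivative is F(s) = s*(-6*s**2 + s - 24)/6.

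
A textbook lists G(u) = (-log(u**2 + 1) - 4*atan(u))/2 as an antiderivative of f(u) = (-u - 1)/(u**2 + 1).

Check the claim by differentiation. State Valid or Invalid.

d/du[G] = (-u - 2)/(u**2 + 1)
d/du[G] - f(u) = -1/(u**2 + 1) != 0.

Invalid: d/du[G] - f = -1/(u**2 + 1), which is not 0.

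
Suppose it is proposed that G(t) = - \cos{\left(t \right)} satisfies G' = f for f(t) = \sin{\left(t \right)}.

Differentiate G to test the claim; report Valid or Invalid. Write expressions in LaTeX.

Valid. The derivative of G reproduces f.

d/dt[G] = \sin{\left(t \right)}
This equals f(t) exactly, so the claim holds.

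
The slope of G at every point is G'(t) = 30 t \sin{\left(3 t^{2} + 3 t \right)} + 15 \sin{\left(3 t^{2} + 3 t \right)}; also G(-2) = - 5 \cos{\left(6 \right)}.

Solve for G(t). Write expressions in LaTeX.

The substitution u = 3 t^{2} + 3 t works: G'(t) is exactly (dG/du)*(du/dt) for that inner function.
A general antiderivative is - 5 \cos{\left(3 t^{2} + 3 t \right)} + C.
The condition gives C = - 5 \cos{\left(6 \right)} - (- 5 \cos{\left(6 \right)}) = 0.
So G(t) = - 5 \cos{\left(3 t^{2} + 3 t \right)}.
Check: d/dt[- 5 \cos{\left(3 t^{2} + 3 t \right)}] = 30 t \sin{\left(3 t^{2} + 3 t \right)} + 15 \sin{\left(3 t^{2} + 3 t \right)} = G'(t).

G(t) = - 5 \cos{\left(3 t^{2} + 3 t \right)}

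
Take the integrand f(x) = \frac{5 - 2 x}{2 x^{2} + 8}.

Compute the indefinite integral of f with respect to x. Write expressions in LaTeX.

F(x) = \frac{- 2 \log{\left(x^{2} + 4 \right)} + 5 \operatorname{atan}{\left(\frac{x}{2} \right)}}{4} + C

Recover f(x) by differentiating a candidate F(x); any mismatch rules it out.
Check: d/dx[\frac{- 2 \log{\left(x^{2} + 4 \right)} + 5 \operatorname{atan}{\left(\frac{x}{2} \right)}}{4}] = \frac{5 - 2 x}{2 x^{2} + 8} = f(x).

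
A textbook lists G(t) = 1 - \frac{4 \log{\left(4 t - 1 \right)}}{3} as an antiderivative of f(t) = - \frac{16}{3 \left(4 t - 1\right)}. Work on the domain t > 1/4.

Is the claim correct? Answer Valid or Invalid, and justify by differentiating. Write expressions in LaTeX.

d/dt[G] = - \frac{16}{12 t - 3}
This equals f(t) exactly, so the claim holds.

Valid - differentiating G returns exactly f.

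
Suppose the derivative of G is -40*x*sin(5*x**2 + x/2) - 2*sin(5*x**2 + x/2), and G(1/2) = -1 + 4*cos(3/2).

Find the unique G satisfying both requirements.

The substitution u = 5*x**2 + x/2 works: G'(x) is exactly (dG/du)*(du/dx) for that inner function.
A general antiderivative is 4*cos(5*x**2 + x/2) + C.
The condition gives C = -1 + 4*cos(3/2) - (4*cos(3/2)) = -1.
So G(x) = 4*cos(5*x**2 + x/2) - 1.
Check: d/dx[4*cos(5*x**2 + x/2) - 1] = -40*x*sin(5*x**2 + x/2) - 2*sin(5*x**2 + x/2) = G'(x).

G(x) = 4*cos(5*x**2 + x/2) - 1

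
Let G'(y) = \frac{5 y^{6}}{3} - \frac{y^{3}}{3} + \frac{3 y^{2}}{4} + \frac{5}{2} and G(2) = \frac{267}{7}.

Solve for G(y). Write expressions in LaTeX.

G(y) = \frac{5 y^{7}}{21} - \frac{y^{4}}{12} + \frac{y^{3}}{4} + \frac{5 y}{2} + 2

The integrand splits into summands that can be handled one at a time.
A general antiderivative is \frac{5 y^{7}}{21} - \frac{y^{4}}{12} + \frac{y^{3}}{4} + \frac{5 y}{2} + C.
The condition gives C = \frac{267}{7} - (\frac{253}{7}) = 2.
So G(y) = \frac{5 y^{7}}{21} - \frac{y^{4}}{12} + \frac{y^{3}}{4} + \frac{5 y}{2} + 2.
Check: d/dy[\frac{5 y^{7}}{21} - \frac{y^{4}}{12} + \frac{y^{3}}{4} + \frac{5 y}{2} + 2] = \frac{5 y^{6}}{3} - \frac{y^{3}}{3} + \frac{3 y^{2}}{4} + \frac{5}{2} = G'(y).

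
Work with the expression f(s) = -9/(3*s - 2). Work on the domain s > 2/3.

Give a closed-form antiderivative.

An antiderivative is F(s) = -3*log(3*s - 2).

Whatever form F(s) takes, F'(s) = f(s) is non-negotiable.
Check: d/ds[-3*log(3*s - 2)] = -9/(3*s - 2) = f(s).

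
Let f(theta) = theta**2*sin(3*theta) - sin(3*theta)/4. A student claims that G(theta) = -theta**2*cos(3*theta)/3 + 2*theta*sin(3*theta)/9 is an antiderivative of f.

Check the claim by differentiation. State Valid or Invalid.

d/dtheta[G] = theta**2*sin(3*theta) + 2*sin(3*theta)/9
d/dtheta[G] - f(theta) = 17*sin(3*theta)/36 != 0.

Invalid: d/dtheta[G] - f = 17*sin(3*theta)/36, which is not 0.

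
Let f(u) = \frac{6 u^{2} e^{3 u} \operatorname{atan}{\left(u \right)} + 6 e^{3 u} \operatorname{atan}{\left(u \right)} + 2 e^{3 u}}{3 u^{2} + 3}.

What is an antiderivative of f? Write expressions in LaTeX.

An antiderivative is F(u) = \frac{2 e^{3 u} \operatorname{atan}{\left(u \right)}}{3}.

Recognize the product-rule pattern: f = v'r + vr' with v = \frac{2 \operatorname{atan}{\left(u \right)}}{3}, r = e^{3 u}, so integration by parts undoes it.
Check: d/du[\frac{2 e^{3 u} \operatorname{atan}{\left(u \right)}}{3}] = \frac{6 u^{2} e^{3 u} \operatorname{atan}{\left(u \right)} + 6 e^{3 u} \operatorname{atan}{\left(u \right)} + 2 e^{3 u}}{3 u^{2} + 3} = f(u).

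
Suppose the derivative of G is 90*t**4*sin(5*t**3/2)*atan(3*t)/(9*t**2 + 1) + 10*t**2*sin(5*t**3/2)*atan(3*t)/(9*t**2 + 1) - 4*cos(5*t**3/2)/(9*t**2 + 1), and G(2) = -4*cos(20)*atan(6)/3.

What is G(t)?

G(t) = -4*cos(5*t**3/2)*atan(3*t)/3

Recognize the product-rule pattern: G'(t) = u'v + uv' with u = -4*atan(3*t)/3, v = cos(5*t**3/2), so integration by parts undoes it.
A general antiderivative is -4*cos(5*t**3/2)*atan(3*t)/3 + C.
The condition gives C = -4*cos(20)*atan(6)/3 - (-4*cos(20)*atan(6)/3) = 0.
So G(t) = -4*cos(5*t**3/2)*atan(3*t)/3.
Check: d/dt[-4*cos(5*t**3/2)*atan(3*t)/3] = (90*t**4*sin(5*t**3/2)*atan(3*t) + 10*t**2*sin(5*t**3/2)*atan(3*t) - 4*cos(5*t**3/2))/(9*t**2 + 1), which equals G'(t).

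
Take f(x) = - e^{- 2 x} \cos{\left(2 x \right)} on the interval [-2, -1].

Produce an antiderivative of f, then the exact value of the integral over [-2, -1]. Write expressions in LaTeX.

For F(x) to be correct the identity F'(x) - f(x) = 0 must hold.
F(x) = \frac{\left(- \sin{\left(2 x \right)} + \cos{\left(2 x \right)}\right) e^{- 2 x}}{4} is an antiderivative of f.
Check: d/dx[\frac{\left(- \sin{\left(2 x \right)} + \cos{\left(2 x \right)}\right) e^{- 2 x}}{4}] = - e^{- 2 x} \cos{\left(2 x \right)} = f(x).
F(-1) = \frac{e^{2} \cos{\left(2 \right)}}{4} + \frac{e^{2} \sin{\left(2 \right)}}{4}; F(-2) = \frac{e^{4} \sin{\left(4 \right)}}{4} + \frac{e^{4} \cos{\left(4 \right)}}{4}.
Integral = F(-1) - F(-2) = \frac{e^{2} \cos{\left(2 \right)}}{4} + \frac{e^{2} \sin{\left(2 \right)}}{4} - \frac{e^{4} \cos{\left(4 \right)}}{4} - \frac{e^{4} \sin{\left(4 \right)}}{4}.

Antiderivative: F(x) = \frac{\left(- \sin{\left(2 x \right)} + \cos{\left(2 x \right)}\right) e^{- 2 x}}{4}; value = \frac{e^{2} \cos{\left(2 \right)}}{4} + \frac{e^{2} \sin{\left(2 \right)}}{4} - \frac{e^{4} \cos{\left(4 \right)}}{4} - \frac{e^{4} \sin{\left(4 \right)}}{4}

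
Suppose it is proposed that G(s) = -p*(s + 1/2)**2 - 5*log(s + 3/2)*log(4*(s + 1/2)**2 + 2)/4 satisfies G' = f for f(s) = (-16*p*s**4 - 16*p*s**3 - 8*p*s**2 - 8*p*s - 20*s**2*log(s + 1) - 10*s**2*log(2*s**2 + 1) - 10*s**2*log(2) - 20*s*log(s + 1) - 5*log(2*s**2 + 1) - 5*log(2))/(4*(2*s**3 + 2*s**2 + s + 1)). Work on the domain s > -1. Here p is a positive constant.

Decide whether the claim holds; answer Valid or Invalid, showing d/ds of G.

d/ds[G] = (-32*p*s**4 - 96*p*s**3 - 112*p*s**2 - 72*p*s - 18*p - 40*s**2*log(s + 3/2) - 20*s**2*log(2*s**2 + 2*s + 3/2) - 20*s**2*log(2) - 80*s*log(s + 3/2) - 20*s*log(2*s**2 + 2*s + 3/2) - 20*s*log(2) - 30*log(s + 3/2) - 15*log(2*s**2 + 2*s + 3/2) - 15*log(2))/(16*s**3 + 40*s**2 + 36*s + 18)
d/ds[G] - f(s) = (-64*p*s**6 - 224*p*s**5 - 336*p*s**4 - 328*p*s**3 - 224*p*s**2 - 108*p*s - 36*p + 160*s**5*log(s + 1) - 160*s**5*log(s + 3/2) + 80*s**5*log(2*s**2 + 1) - 80*s**5*log(2*s**2 + 2*s + 3/2) + 560*s**4*log(s + 1) - 480*s**4*log(s + 3/2) + 200*s**4*log(2*s**2 + 1) - 160*s**4*log(2*s**2 + 2*s + 3/2) + 40*s**4*log(2) + 760*s**3*log(s + 1) - 520*s**3*log(s + 3/2) + 220*s**3*log(2*s**2 + 1) - 180*s**3*log(2*s**2 + 2*s + 3/2) + 40*s**3*log(2) + 540*s**2*log(s + 1) - 360*s**2*log(s + 3/2) + 190*s**2*log(2*s**2 + 1) - 140*s**2*log(2*s**2 + 2*s + 3/2) + 50*s**2*log(2) + 180*s*log(s + 1) - 220*s*log(s + 3/2) + 90*s*log(2*s**2 + 1) - 70*s*log(2*s**2 + 2*s + 3/2) + 20*s*log(2) - 60*log(s + 3/2) + 45*log(2*s**2 + 1) - 30*log(2*s**2 + 2*s + 3/2) + 15*log(2))/(64*s**6 + 224*s**5 + 336*s**4 + 328*s**3 + 224*s**2 + 108*s + 36) != 0.

Invalid: d/ds[G] - f = (-64*p*s**6 - 224*p*s**5 - 336*p*s**4 - 328*p*s**3 - 224*p*s**2 - 108*p*s - 36*p + 160*s**5*log(s + 1) - 160*s**5*log(s + 3/2) + 80*s**5*log(2*s**2 + 1) - 80*s**5*log(2*s**2 + 2*s + 3/2) + 560*s**4*log(s + 1) - 480*s**4*log(s + 3/2) + 200*s**4*log(2*s**2 + 1) - 160*s**4*log(2*s**2 + 2*s + 3/2) + 40*s**4*log(2) + 760*s**3*log(s + 1) - 520*s**3*log(s + 3/2) + 220*s**3*log(2*s**2 + 1) - 180*s**3*log(2*s**2 + 2*s + 3/2) + 40*s**3*log(2) + 540*s**2*log(s + 1) - 360*s**2*log(s + 3/2) + 190*s**2*log(2*s**2 + 1) - 140*s**2*log(2*s**2 + 2*s + 3/2) + 50*s**2*log(2) + 180*s*log(s + 1) - 220*s*log(s + 3/2) + 90*s*log(2*s**2 + 1) - 70*s*log(2*s**2 + 2*s + 3/2) + 20*s*log(2) - 60*log(s + 3/2) + 45*log(2*s**2 + 1) - 30*log(2*s**2 + 2*s + 3/2) + 15*log(2))/(64*s**6 + 224*s**5 + 336*s**4 + 328*s**3 + 224*s**2 + 108*s + 36), which is not 0.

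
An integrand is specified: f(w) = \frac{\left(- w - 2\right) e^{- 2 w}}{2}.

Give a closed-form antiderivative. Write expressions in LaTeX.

An antiderivative is F(w) = \frac{\left(2 w + 5\right) e^{- 2 w}}{8}.

f has the shape u'v + uv' for u = \frac{w}{4} + \frac{5}{8} and v = e^{- 2 w} — it is the derivative of the product u*v.
Check: d/dw[\frac{\left(2 w + 5\right) e^{- 2 w}}{8}] = \frac{\left(- w - 2\right) e^{- 2 w}}{2} = f(w).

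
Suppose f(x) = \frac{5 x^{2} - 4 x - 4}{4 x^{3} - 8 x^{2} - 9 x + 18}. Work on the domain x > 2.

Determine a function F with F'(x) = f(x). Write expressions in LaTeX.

An antiderivative is F(x) = \frac{192 \log{\left(x - 2 \right)} - 35 \log{\left(x - \frac{3}{2} \right)} + 53 \log{\left(x + \frac{3}{2} \right)}}{168}.

The denominator factors as \left(x - 2\right) \left(2 x - 3\right) \left(2 x + 3\right); partial fractions split f into directly integrable pieces: \frac{53}{84 \left(2 x + 3\right)} - \frac{5}{12 \left(2 x - 3\right)} + \frac{8}{7 \left(x - 2\right)}.
Check: d/dx[\frac{192 \log{\left(x - 2 \right)} - 35 \log{\left(x - \frac{3}{2} \right)} + 53 \log{\left(x + \frac{3}{2} \right)}}{168}] = \frac{5 x^{2} - 4 x - 4}{4 x^{3} - 8 x^{2} - 9 x + 18} = f(x).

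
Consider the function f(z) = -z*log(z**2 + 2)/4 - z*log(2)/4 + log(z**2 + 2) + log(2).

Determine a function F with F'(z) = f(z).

Integrate term by term and add the pieces.
Check: d/dz[-z**2*log(2*z**2 + 4)/8 + z**2/8 + z*log(2*z**2 + 4) - 2*z - log(z**2 + 2)/4 + 2*sqrt(2)*atan(sqrt(2)*z/2)] = -z*log(z**2 + 2)/4 - z*log(2)/4 + log(z**2 + 2) + log(2) = f(z).

An antiderivative is F(z) = -z**2*log(2*z**2 + 4)/8 + z**2/8 + z*log(2*z**2 + 4) - 2*z - log(z**2 + 2)/4 + 2*sqrt(2)*atan(sqrt(2)*z/2).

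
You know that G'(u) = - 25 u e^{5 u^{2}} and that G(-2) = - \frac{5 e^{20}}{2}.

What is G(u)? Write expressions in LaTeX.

G'(u) matches the chain-rule pattern g'(h)*h' with inner function h(u) = 5 u^{2}; substituting w = h(u) collapses the integral.
A general antiderivative is - \frac{5 e^{5 u^{2}}}{2} + C.
The condition gives C = - \frac{5 e^{20}}{2} - (- \frac{5 e^{20}}{2}) = 0.
So G(u) = - \frac{5 e^{5 u^{2}}}{2}.
Check: d/du[- \frac{5 e^{5 u^{2}}}{2}] = - 25 u e^{5 u^{2}} = G'(u).

G(u) = - \frac{5 e^{5 u^{2}}}{2}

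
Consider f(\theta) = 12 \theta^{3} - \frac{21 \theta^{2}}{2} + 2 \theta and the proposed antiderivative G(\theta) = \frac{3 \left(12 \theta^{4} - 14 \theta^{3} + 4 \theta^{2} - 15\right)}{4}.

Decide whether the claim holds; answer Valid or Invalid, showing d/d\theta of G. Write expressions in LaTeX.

d/d\theta[G] = 36 \theta^{3} - \frac{63 \theta^{2}}{2} + 6 \theta
d/d\theta[G] - f(\theta) = 24 \theta^{3} - 21 \theta^{2} + 4 \theta != 0.

Invalid: d/d\theta[G] - f = 24 \theta^{3} - 21 \theta^{2} + 4 \theta, which is not 0.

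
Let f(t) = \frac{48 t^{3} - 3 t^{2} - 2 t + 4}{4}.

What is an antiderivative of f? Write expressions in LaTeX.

A candidate is checked by its d/dt: the result must match f(t).
Check: d/dt[3 t^{4} - \frac{t^{3}}{4} - \frac{t^{2}}{4} + t] = 12 t^{3} - \frac{3 t^{2}}{4} - \frac{t}{2} + 1, which equals f(t).

An antiderivative is F(t) = 3 t^{4} - \frac{t^{3}}{4} - \frac{t^{2}}{4} + t.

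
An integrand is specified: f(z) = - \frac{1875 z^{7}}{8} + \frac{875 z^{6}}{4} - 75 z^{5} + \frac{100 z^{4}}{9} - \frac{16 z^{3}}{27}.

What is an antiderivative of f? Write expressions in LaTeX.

An antiderivative is F(z) = - \frac{1875 z^{8}}{64} + \frac{125 z^{7}}{4} - \frac{25 z^{6}}{2} + \frac{20 z^{5}}{9} - \frac{4 z^{4}}{27}.

The substitution u = \frac{5 z^{2}}{2} - \frac{2 z}{3} works: f is exactly (dF/du)*(du/dz) for that inner function.
Check: d/dz[- \frac{1875 z^{8}}{64} + \frac{125 z^{7}}{4} - \frac{25 z^{6}}{2} + \frac{20 z^{5}}{9} - \frac{4 z^{4}}{27}] = - \frac{1875 z^{7}}{8} + \frac{875 z^{6}}{4} - 75 z^{5} + \frac{100 z^{4}}{9} - \frac{16 z^{3}}{27} = f(z).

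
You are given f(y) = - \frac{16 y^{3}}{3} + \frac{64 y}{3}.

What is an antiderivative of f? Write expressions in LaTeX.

f matches the chain-rule pattern g'(h)*h' with inner function h(y) = y^{2} - 4; substituting u = h(y) collapses the integral.
Check: d/dy[- \frac{4 \left(y - 2\right)^{2} \left(y + 2\right)^{2}}{3}] = - \frac{16 y^{3}}{3} + \frac{64 y}{3} = f(y).

An antiderivative is F(y) = - \frac{4 \left(y - 2\right)^{2} \left(y + 2\right)^{2}}{3}.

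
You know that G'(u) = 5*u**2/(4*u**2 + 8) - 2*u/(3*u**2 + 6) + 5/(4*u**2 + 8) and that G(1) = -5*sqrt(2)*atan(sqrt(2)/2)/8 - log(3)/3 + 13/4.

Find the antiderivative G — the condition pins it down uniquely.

G(u) = 5*u/4 - log(u**2 + 2)/3 - 5*sqrt(2)*atan(sqrt(2)*u/2)/8 + 2

The integrand splits into summands that can be handled one at a time.
A general antiderivative is 5*u/4 - log(u**2 + 2)/3 - 5*sqrt(2)*atan(sqrt(2)*u/2)/8 + C.
The condition gives C = -5*sqrt(2)*atan(sqrt(2)/2)/8 - log(3)/3 + 13/4 - (-5*sqrt(2)*atan(sqrt(2)/2)/8 - log(3)/3 + 5/4) = 2.
So G(u) = 5*u/4 - log(u**2 + 2)/3 - 5*sqrt(2)*atan(sqrt(2)*u/2)/8 + 2.
Check: d/du[5*u/4 - log(u**2 + 2)/3 - 5*sqrt(2)*atan(sqrt(2)*u/2)/8 + 2] = (15*u**2 - 8*u + 15)/(12*u**2 + 24), which equals G'(u).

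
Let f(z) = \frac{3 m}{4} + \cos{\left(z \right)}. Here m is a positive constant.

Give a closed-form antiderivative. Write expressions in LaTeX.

Check any antiderivative F(z) by computing F'(z) and comparing it with f(z).
Check: d/dz[\frac{3 m z + 4 \sin{\left(z \right)}}{4}] = \frac{3 m}{4} + \cos{\left(z \right)} = f(z).

An antiderivative is F(z) = \frac{3 m z + 4 \sin{\left(z \right)}}{4}.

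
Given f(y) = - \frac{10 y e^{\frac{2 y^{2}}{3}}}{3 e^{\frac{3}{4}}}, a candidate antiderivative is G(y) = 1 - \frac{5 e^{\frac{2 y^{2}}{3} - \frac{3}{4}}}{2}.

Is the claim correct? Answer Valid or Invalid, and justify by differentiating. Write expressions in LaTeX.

d/dy[G] = - \frac{10 y e^{\frac{2 y^{2}}{3}}}{3 e^{\frac{3}{4}}}
This equals f(y) exactly, so the claim holds.

Valid - differentiating G returns exactly f.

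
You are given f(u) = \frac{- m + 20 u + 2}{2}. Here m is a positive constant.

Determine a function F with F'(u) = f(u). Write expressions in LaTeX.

Check any antiderivative F(u) by computing F'(u) and comparing it with f(u).
Check: d/du[- \frac{m u}{2} + 5 u^{2} + u] = - \frac{m}{2} + 10 u + 1, which equals f(u).

An antiderivative is F(u) = - \frac{m u}{2} + 5 u^{2} + u.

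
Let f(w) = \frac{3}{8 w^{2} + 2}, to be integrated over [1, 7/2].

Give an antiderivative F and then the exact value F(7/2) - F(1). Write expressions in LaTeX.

Antiderivative: F(w) = \frac{3 \operatorname{atan}{\left(2 w \right)}}{4}; value = - \frac{3 \operatorname{atan}{\left(2 \right)}}{4} + \frac{3 \operatorname{atan}{\left(7 \right)}}{4}

For F(w) to be correct the identity F'(w) - f(w) = 0 must hold.
F(w) = \frac{3 \operatorname{atan}{\left(2 w \right)}}{4} is an antiderivative of f.
Check: d/dw[\frac{3 \operatorname{atan}{\left(2 w \right)}}{4}] = \frac{3}{8 w^{2} + 2} = f(w).
F(7/2) = \frac{3 \operatorname{atan}{\left(7 \right)}}{4}; F(1) = \frac{3 \operatorname{atan}{\left(2 \right)}}{4}.
Integral = F(7/2) - F(1) = - \frac{3 \operatorname{atan}{\left(2 \right)}}{4} + \frac{3 \operatorname{atan}{\left(7 \right)}}{4}.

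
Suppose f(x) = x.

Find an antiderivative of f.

Since d/dx undoes antidifferentiation here, F'(x) = f(x) is required of F(x).
Check: d/dx[x**2/2] = x = f(x).

An antiderivative is F(x) = x**2/2.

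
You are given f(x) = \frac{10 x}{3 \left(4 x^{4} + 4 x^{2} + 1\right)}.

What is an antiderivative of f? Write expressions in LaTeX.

The substitution u = 3 x^{2} + \frac{3}{2} works: f is exactly (dF/du)*(du/dx) for that inner function.
Check: d/dx[- \frac{5}{4 \left(3 x^{2} + \frac{3}{2}\right)}] = \frac{10 x}{12 x^{4} + 12 x^{2} + 3}, which equals f(x).

An antiderivative is F(x) = - \frac{5}{4 \left(3 x^{2} + \frac{3}{2}\right)}.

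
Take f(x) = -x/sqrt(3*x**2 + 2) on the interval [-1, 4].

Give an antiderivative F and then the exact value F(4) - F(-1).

The substitution u = 3*x**2 + 2 works: f is exactly (dF/du)*(du/dx) for that inner function.
F(x) = -sqrt(3*x**2 + 2)/3 is an antiderivative of f.
Check: d/dx[-sqrt(3*x**2 + 2)/3] = -x/sqrt(3*x**2 + 2) = f(x).
F(4) = -5*sqrt(2)/3; F(-1) = -sqrt(5)/3.
Integral = F(4) - F(-1) = -5*sqrt(2)/3 + sqrt(5)/3.

Antiderivative: F(x) = -sqrt(3*x**2 + 2)/3; value = -5*sqrt(2)/3 + sqrt(5)/3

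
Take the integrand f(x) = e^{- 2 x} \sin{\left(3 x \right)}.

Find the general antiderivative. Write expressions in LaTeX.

Whatever form F(x) takes, F'(x) = f(x) is non-negotiable.
Check: d/dx[- \frac{2 e^{- 2 x} \sin{\left(3 x \right)}}{13} - \frac{3 e^{- 2 x} \cos{\left(3 x \right)}}{13}] = e^{- 2 x} \sin{\left(3 x \right)} = f(x).

F(x) = - \frac{2 e^{- 2 x} \sin{\left(3 x \right)}}{13} - \frac{3 e^{- 2 x} \cos{\left(3 x \right)}}{13} + C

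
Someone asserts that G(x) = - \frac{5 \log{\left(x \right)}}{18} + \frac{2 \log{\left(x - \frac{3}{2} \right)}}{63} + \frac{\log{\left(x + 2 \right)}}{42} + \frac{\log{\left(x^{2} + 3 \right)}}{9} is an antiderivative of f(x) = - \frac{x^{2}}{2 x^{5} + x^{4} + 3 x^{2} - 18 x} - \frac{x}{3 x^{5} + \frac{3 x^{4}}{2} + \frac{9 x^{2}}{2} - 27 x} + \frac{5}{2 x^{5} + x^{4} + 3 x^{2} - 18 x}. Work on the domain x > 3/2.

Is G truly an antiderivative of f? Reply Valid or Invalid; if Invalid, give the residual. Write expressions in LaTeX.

Valid: G'(x) = f(x).

d/dx[G] = \frac{- 3 x^{2} - 2 x + 15}{6 x^{5} + 3 x^{4} + 9 x^{2} - 54 x}
This equals f(x) exactly, so the claim holds.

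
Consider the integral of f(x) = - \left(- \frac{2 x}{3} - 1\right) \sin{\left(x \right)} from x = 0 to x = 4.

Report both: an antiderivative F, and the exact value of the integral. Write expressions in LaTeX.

Antiderivative: F(x) = - \frac{2 x \cos{\left(x \right)} - 2 \sin{\left(x \right)} + 3 \cos{\left(x \right)}}{3}; value = \frac{2 \sin{\left(4 \right)}}{3} + 1 - \frac{11 \cos{\left(4 \right)}}{3}

Since d/dx undoes antidifferentiation here, F'(x) = f(x) is required of F(x).
F(x) = - \frac{2 x \cos{\left(x \right)} - 2 \sin{\left(x \right)} + 3 \cos{\left(x \right)}}{3} is an antiderivative of f.
Check: d/dx[- \frac{2 x \cos{\left(x \right)} - 2 \sin{\left(x \right)} + 3 \cos{\left(x \right)}}{3}] = \frac{2 x \sin{\left(x \right)}}{3} + \sin{\left(x \right)}, which equals f(x).
F(4) = \frac{2 \sin{\left(4 \right)}}{3} - \frac{11 \cos{\left(4 \right)}}{3}; F(0) = -1.
Integral = F(4) - F(0) = \frac{2 \sin{\left(4 \right)}}{3} + 1 - \frac{11 \cos{\left(4 \right)}}{3}.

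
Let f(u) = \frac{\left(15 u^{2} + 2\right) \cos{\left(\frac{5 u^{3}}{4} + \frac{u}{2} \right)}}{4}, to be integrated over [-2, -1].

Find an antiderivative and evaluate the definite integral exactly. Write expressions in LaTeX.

f matches the chain-rule pattern g'(h)*h' with inner function h(u) = \frac{5 u^{3}}{4} + \frac{u}{2}; substituting w = h(u) collapses the integral.
F(u) = \sin{\left(\frac{5 u^{3}}{4} + \frac{u}{2} \right)} is an antiderivative of f.
Check: d/du[\sin{\left(\frac{5 u^{3}}{4} + \frac{u}{2} \right)}] = \frac{15 u^{2} \cos{\left(\frac{5 u^{3}}{4} + \frac{u}{2} \right)}}{4} + \frac{\cos{\left(\frac{5 u^{3}}{4} + \frac{u}{2} \right)}}{2}, which equals f(u).
F(-1) = - \sin{\left(\frac{7}{4} \right)}; F(-2) = - \sin{\left(11 \right)}.
Integral = F(-1) - F(-2) = \sin{\left(11 \right)} - \sin{\left(\frac{7}{4} \right)}.

Antiderivative: F(u) = \sin{\left(\frac{5 u^{3}}{4} + \frac{u}{2} \right)}; value = \sin{\left(11 \right)} - \sin{\left(\frac{7}{4} \right)}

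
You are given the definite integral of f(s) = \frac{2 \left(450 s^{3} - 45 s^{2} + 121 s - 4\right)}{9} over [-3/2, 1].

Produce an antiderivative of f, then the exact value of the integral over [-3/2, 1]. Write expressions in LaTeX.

Antiderivative: F(s) = 25 s^{4} - \frac{10 s^{3}}{3} + \frac{121 s^{2}}{9} - \frac{8 s}{9}; value = - \frac{19465}{144}

The substitution u = - 5 s^{2} + \frac{s}{3} - \frac{4}{3} works: f is exactly (dF/du)*(du/ds) for that inner function.
F(s) = 25 s^{4} - \frac{10 s^{3}}{3} + \frac{121 s^{2}}{9} - \frac{8 s}{9} is an antiderivative of f.
Check: d/ds[25 s^{4} - \frac{10 s^{3}}{3} + \frac{121 s^{2}}{9} - \frac{8 s}{9}] = 100 s^{3} - 10 s^{2} + \frac{242 s}{9} - \frac{8}{9}, which equals f(s).
F(1) = \frac{308}{9}; F(-3/2) = \frac{8131}{48}.
Integral = F(1) - F(-3/2) = - \frac{19465}{144}.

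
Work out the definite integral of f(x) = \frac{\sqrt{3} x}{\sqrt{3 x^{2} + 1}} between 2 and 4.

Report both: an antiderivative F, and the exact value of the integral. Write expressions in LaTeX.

The substitution u = 4 x^{2} + \frac{4}{3} works: f is exactly (dF/du)*(du/dx) for that inner function.
F(x) = \frac{\sqrt{3} \sqrt{3 x^{2} + 1}}{3} is an antiderivative of f.
Check: d/dx[\frac{\sqrt{3} \sqrt{3 x^{2} + 1}}{3}] = \frac{\sqrt{3} x}{\sqrt{3 x^{2} + 1}} = f(x).
F(4) = \frac{7 \sqrt{3}}{3}; F(2) = \frac{\sqrt{39}}{3}.
Integral = F(4) - F(2) = - \frac{\sqrt{39}}{3} + \frac{7 \sqrt{3}}{3}.

Antiderivative: F(x) = \frac{\sqrt{3} \sqrt{3 x^{2} + 1}}{3}; value = - \frac{\sqrt{39}}{3} + \frac{7 \sqrt{3}}{3}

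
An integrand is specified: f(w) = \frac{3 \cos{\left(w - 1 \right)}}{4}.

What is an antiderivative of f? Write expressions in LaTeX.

An antiderivative is F(w) = \frac{3 \sin{\left(w - 1 \right)}}{4}.

Any candidate F(w) must reproduce f(w) exactly when differentiated.
Check: d/dw[\frac{3 \sin{\left(w - 1 \right)}}{4}] = \frac{3 \cos{\left(w - 1 \right)}}{4} = f(w).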